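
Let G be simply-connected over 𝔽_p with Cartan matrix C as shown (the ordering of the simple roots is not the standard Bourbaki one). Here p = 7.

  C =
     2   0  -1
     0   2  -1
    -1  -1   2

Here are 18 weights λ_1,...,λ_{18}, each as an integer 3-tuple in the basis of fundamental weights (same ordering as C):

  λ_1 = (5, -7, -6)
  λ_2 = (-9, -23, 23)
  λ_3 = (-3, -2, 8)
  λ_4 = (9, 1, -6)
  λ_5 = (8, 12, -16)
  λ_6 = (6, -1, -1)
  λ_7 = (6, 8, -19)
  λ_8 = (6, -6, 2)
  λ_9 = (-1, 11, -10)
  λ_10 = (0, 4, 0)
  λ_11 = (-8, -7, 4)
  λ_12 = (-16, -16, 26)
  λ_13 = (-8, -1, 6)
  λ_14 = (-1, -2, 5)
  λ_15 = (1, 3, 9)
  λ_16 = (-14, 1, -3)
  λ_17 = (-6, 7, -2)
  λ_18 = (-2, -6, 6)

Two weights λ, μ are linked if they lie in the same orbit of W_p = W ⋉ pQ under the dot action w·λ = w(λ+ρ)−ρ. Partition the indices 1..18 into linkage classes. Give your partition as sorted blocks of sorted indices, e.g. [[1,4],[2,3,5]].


C ↔ A_3 under row/col permutation; |W(A_3)| = 24.

Folding the 18 weights λ_j+ρ into Ā_7 (reps in the given 3-coord order):

  λ_1+ρ ↦ (1, 1, 1);  λ_2+ρ ↦ (1, 1, 1);  λ_3+ρ ↦ (0, 1, 5);  λ_4+ρ ↦ (2, 0, 2);  λ_5+ρ ↦ (1, 5, 1);  λ_6+ρ ↦ (7, 0, 0);  λ_7+ρ ↦ (2, 0, 2);  λ_8+ρ ↦ (2, 0, 2);  λ_9+ρ ↦ (2, 0, 2);  λ_10+ρ ↦ (1, 5, 1);  λ_11+ρ ↦ (0, 1, 5);  λ_12+ρ ↦ (1, 1, 1);  λ_13+ρ ↦ (7, 0, 0);  λ_14+ρ ↦ (0, 1, 5);  λ_15+ρ ↦ (2, 0, 2);  λ_16+ρ ↦ (0, 1, 5);  λ_17+ρ ↦ (0, 1, 5);  λ_18+ρ ↦ (1, 5, 1)

Grouping the 18 weights by Ā_7-representative: 5 linkage classes.

[[1, 2, 12], [3, 11, 14, 16, 17], [4, 7, 8, 9, 15], [5, 10, 18], [6, 13]]


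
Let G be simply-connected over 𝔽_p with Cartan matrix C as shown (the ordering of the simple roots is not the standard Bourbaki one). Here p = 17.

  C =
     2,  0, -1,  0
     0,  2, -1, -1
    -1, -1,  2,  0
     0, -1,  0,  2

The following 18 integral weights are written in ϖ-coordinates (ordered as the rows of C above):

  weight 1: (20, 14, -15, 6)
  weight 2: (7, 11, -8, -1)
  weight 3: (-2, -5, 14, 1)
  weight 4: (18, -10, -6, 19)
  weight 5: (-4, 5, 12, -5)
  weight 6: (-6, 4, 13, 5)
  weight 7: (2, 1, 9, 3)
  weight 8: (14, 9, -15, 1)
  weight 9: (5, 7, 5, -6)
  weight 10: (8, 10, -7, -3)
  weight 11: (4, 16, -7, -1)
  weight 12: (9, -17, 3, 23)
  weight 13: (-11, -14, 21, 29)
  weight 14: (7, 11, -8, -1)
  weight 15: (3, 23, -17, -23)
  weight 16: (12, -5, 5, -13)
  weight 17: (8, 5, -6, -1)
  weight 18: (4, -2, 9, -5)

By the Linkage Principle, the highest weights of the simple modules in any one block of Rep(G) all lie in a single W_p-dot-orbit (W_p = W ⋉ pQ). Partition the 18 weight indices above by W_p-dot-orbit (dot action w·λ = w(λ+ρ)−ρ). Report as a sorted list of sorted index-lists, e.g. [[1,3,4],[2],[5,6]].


C ↔ A_4 under row/col permutation; |W(A_4)| = 120.

W_17-reps of the 18 weights in Ā_17 (same 4-coord order as C):

  λ_1 → (5, 4, 5, 1)
  λ_2 → (1, 5, 7, 0)
  λ_3 → (1, 2, 10, 2)
  λ_4 → (3, 3, 6, 2)
  λ_5 → (1, 2, 10, 2)
  λ_6 → (3, 3, 6, 2)
  λ_7 → (1, 2, 10, 2)
  λ_8 → (1, 2, 10, 2)
  λ_9 → (3, 3, 6, 2)
  λ_10 → (3, 3, 6, 2)
  λ_11 → (1, 11, 5, 0)
  λ_12 → (5, 4, 5, 1)
  λ_13 → (1, 5, 7, 0)
  λ_14 → (1, 5, 7, 0)
  λ_15 → (5, 4, 5, 1)
  λ_16 → (1, 2, 10, 2)
  λ_17 → (4, 1, 5, 0)
  λ_18 → (5, 4, 5, 1)

The 18 indices split into 6 linkage classes (same alcove rep ⇔ same W_17-dot-orbit):

[[1, 12, 15, 18], [2, 13, 14], [3, 5, 7, 8, 16], [4, 6, 9, 10], [11], [17]]


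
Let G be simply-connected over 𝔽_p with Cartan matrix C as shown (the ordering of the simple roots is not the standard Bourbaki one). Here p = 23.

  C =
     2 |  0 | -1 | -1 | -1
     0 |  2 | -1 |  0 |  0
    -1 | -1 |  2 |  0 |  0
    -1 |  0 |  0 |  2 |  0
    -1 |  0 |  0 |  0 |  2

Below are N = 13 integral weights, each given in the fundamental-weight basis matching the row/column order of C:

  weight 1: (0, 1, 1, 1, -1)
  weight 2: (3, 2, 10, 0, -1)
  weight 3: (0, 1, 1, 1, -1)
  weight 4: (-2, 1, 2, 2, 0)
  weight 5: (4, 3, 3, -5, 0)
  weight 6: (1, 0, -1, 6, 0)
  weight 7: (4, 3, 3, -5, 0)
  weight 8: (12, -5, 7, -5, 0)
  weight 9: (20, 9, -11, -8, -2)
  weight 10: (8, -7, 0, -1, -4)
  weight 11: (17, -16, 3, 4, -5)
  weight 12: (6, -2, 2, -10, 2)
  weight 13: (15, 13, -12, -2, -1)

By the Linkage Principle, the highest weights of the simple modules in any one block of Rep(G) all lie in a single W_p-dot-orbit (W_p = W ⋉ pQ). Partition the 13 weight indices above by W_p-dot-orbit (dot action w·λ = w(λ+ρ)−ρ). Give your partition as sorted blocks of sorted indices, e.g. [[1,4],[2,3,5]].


Type D_5, rank 5, |W|=1920; reorder rows/cols to standard.

Alcove-folded reps (p=23, 13 weights, presented ϖ-order):

  [1] (1, 2, 2, 2, 0)
  [2] (4, 3, 0, 1, 0)
  [3] (1, 2, 2, 2, 0)
  [4] (1, 2, 2, 2, 0)
  [5] (1, 4, 4, 4, 1)
  [6] (2, 1, 0, 7, 1)
  [7] (1, 4, 4, 4, 1)
  [8] (1, 4, 4, 4, 1)
  [9] (2, 1, 0, 7, 1)
  [10] (1, 1, 5, 0, 3)
  [11] (4, 3, 0, 1, 0)
  [12] (2, 1, 0, 7, 1)
  [13] (4, 3, 0, 1, 0)

The 13 indices split into 5 linkage classes (same alcove rep ⇔ same W_23-dot-orbit):

[[1, 3, 4], [2, 11, 13], [5, 7, 8], [6, 9, 12], [10]]


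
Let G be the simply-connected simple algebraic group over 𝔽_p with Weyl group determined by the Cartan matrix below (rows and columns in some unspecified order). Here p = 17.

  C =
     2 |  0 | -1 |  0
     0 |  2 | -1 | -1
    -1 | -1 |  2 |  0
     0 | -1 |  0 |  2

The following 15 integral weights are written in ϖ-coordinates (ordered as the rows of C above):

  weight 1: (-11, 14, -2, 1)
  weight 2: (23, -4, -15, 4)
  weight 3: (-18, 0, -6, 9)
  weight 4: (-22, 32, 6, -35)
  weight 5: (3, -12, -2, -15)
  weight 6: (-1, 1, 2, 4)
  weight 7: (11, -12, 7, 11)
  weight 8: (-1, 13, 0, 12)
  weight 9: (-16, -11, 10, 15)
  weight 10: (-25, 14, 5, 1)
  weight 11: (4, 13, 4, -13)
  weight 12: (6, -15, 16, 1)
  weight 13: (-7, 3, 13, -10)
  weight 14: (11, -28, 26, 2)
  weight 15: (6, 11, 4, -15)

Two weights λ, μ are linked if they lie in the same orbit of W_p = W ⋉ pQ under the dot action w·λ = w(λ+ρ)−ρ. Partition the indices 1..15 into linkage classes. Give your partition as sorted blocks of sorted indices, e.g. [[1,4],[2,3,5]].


Type A_4, rank 4, |W|=120; reorder rows/cols to standard.

Each λ_j+ρ reduced to Ā_17; 4-tuples below use C's row order:

    [1] (1, 4, 10, 2)
    [2] (0, 2, 3, 5)
    [3] (4, 6, 0, 6)
    [4] (1, 4, 10, 2)
    [5] (5, 5, 3, 3)
    [6] (0, 2, 3, 5)
    [7] (5, 5, 3, 3)
    [8] (1, 4, 10, 2)
    [9] (1, 4, 10, 2)
    [10] (1, 4, 10, 2)
    [11] (2, 2, 3, 5)
    [12] (0, 2, 3, 5)
    [13] (5, 5, 3, 3)
    [14] (0, 2, 3, 5)
    [15] (0, 2, 3, 5)

Partition of {1..15} into 5 W_17-dot-orbits:

[[1, 4, 8, 9, 10], [2, 6, 12, 14, 15], [3], [5, 7, 13], [11]]


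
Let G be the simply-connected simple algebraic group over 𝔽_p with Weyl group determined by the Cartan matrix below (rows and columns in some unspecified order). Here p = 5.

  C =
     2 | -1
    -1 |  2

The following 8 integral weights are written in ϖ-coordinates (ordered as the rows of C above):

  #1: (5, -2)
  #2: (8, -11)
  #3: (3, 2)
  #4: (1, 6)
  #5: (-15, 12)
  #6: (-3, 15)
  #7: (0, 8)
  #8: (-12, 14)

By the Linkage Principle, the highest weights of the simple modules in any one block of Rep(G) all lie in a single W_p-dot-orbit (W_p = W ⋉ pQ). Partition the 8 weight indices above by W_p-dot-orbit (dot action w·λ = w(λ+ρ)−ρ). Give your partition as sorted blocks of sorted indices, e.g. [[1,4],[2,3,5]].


A_2 Cartan matrix, 2 simple roots permuted; ρ=(1,1).

Ā_5 reps of the 8 weights (A_2, coords as presented):

    λ_1 → (4, 0)
    λ_2 → (4, 0)
    λ_3 → (2, 1)
    λ_4 → (2, 1)
    λ_5 → (1, 1)
    λ_6 → (1, 1)
    λ_7 → (4, 0)
    λ_8 → (4, 0)

These 8 weights hit 3 W_5-dot-orbits; sizes (4, 2, 2):

[[1, 2, 7, 8], [3, 4], [5, 6]]


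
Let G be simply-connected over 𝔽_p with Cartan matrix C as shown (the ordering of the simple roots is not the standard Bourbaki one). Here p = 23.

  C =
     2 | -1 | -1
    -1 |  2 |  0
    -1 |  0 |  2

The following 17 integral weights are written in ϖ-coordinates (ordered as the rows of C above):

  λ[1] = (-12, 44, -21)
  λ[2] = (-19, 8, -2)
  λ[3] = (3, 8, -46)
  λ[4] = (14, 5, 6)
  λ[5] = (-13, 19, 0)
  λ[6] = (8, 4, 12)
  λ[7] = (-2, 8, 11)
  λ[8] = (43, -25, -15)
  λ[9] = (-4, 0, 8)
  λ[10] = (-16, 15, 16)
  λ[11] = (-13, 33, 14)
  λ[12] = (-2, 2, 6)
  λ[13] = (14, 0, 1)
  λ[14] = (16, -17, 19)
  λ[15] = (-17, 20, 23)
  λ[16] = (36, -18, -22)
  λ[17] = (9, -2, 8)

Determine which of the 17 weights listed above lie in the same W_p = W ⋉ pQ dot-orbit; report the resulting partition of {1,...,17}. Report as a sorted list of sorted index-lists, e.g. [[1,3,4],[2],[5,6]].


Cartan matrix: type A_3 (|W|=24); un-permuting the 3 rows.

Ā_23 reps of the 17 weights (A_3, coords as presented):

  λ_1 → (1, 8, 11) · λ_2 → (9, 1, 9) · λ_3 → (9, 1, 9) · λ_4 → (15, 1, 2) · λ_5 → (1, 8, 11) · λ_6 → (9, 1, 9) · λ_7 → (1, 8, 11) · λ_8 → (1, 2, 6) · λ_9 → (1, 2, 6) · λ_10 → (15, 1, 2) · λ_11 → (1, 8, 11) · λ_12 → (1, 2, 6) · λ_13 → (15, 1, 2) · λ_14 → (1, 2, 6) · λ_15 → (15, 1, 2) · λ_16 → (1, 2, 6) · λ_17 → (9, 1, 9)

The 17 indices split into 4 linkage classes (same alcove rep ⇔ same W_23-dot-orbit):

[[1, 5, 7, 11], [2, 3, 6, 17], [4, 10, 13, 15], [8, 9, 12, 14, 16]]


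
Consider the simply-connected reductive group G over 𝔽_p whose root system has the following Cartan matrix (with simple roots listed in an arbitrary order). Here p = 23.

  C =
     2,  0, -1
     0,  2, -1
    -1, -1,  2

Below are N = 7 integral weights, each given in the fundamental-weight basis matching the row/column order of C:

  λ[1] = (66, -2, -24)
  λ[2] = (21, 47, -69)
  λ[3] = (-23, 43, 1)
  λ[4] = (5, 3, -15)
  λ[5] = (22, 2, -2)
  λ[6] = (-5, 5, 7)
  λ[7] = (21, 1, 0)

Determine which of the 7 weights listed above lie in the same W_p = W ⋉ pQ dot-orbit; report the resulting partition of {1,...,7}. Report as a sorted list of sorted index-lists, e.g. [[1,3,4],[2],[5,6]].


Dynkin diagram of C (from the 4 off-diagonal −1 entries): A_3.

Ā_23 reps of the 7 weights (A_3, coords as presented):

  λ_1 → (20, 0, 1) · λ_2 → (20, 0, 1) · λ_3 → (20, 0, 1) · λ_4 → (4, 6, 4) · λ_5 → (20, 0, 1) · λ_6 → (4, 6, 4) · λ_7 → (20, 0, 1)

The 7 indices split into 2 linkage classes (same alcove rep ⇔ same W_23-dot-orbit):

[[1, 2, 3, 5, 7], [4, 6]]


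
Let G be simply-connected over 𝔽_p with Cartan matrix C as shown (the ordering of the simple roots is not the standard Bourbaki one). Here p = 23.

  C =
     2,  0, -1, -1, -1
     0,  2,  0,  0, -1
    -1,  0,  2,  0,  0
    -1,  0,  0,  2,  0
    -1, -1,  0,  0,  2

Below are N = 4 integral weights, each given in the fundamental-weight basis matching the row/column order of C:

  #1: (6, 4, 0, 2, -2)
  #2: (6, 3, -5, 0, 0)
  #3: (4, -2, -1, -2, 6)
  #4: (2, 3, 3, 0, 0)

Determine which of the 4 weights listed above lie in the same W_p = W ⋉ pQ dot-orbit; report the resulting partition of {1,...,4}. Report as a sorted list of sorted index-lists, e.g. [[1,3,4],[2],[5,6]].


C ↔ D_5 under row/col permutation; |W(D_5)| = 1920.

Ā_23 reps of the 4 weights (D_5, coords as presented):

  1: (6, 4, 1, 3, 1)
  2: (3, 4, 4, 1, 1)
  3: (4, 1, 0, 1, 6)
  4: (3, 4, 4, 1, 1)

3 distinct reps among the 4 weights ⇒ 3 W_23-linkage classes:

[[1], [2, 4], [3]]


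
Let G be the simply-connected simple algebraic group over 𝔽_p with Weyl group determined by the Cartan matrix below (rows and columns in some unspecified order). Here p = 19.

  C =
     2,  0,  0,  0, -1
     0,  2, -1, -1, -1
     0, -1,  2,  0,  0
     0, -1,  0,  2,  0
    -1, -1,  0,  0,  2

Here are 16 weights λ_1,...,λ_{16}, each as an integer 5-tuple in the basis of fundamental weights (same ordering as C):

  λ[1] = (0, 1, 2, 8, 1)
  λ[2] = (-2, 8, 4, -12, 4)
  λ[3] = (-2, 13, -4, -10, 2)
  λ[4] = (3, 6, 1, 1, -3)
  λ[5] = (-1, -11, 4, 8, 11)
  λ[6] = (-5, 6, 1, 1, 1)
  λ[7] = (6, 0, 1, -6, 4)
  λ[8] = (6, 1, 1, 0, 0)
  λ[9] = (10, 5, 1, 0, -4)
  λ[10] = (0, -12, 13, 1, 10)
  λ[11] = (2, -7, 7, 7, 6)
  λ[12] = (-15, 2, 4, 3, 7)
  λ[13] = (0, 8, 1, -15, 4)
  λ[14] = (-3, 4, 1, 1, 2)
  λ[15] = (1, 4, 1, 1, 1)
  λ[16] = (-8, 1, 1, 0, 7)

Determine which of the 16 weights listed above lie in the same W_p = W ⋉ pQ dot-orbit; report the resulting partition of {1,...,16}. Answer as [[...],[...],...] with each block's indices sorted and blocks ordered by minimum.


Root system D_5: the 5×5 matrix C matches after relabeling.

λ_j+ρ reflected into Ā_19 (⟨·,θ^∨⟩≤19); 5-tuples as given:

    λ_1+ρ ↦ (1, 2, 3, 9, 0)
    λ_2+ρ ↦ (1, 2, 3, 9, 0)
    λ_3+ρ ↦ (1, 2, 3, 9, 0)
    λ_4+ρ ↦ (2, 5, 2, 2, 1)
    λ_5+ρ ↦ (0, 4, 5, 1, 2)
    λ_6+ρ ↦ (2, 5, 2, 2, 1)
    λ_7+ρ ↦ (7, 2, 2, 1, 1)
    λ_8+ρ ↦ (7, 2, 2, 1, 1)
    λ_9+ρ ↦ (7, 2, 2, 1, 1)
    λ_10+ρ ↦ (1, 2, 3, 9, 0)
    λ_11+ρ ↦ (2, 5, 2, 2, 1)
    λ_12+ρ ↦ (7, 2, 2, 1, 1)
    λ_13+ρ ↦ (1, 2, 3, 9, 0)
    λ_14+ρ ↦ (2, 5, 2, 2, 1)
    λ_15+ρ ↦ (2, 5, 2, 2, 1)
    λ_16+ρ ↦ (7, 2, 2, 1, 1)

Linkage partition of the 16 weights (4 classes, p=19):

[[1, 2, 3, 10, 13], [4, 6, 11, 14, 15], [5], [7, 8, 9, 12, 16]]


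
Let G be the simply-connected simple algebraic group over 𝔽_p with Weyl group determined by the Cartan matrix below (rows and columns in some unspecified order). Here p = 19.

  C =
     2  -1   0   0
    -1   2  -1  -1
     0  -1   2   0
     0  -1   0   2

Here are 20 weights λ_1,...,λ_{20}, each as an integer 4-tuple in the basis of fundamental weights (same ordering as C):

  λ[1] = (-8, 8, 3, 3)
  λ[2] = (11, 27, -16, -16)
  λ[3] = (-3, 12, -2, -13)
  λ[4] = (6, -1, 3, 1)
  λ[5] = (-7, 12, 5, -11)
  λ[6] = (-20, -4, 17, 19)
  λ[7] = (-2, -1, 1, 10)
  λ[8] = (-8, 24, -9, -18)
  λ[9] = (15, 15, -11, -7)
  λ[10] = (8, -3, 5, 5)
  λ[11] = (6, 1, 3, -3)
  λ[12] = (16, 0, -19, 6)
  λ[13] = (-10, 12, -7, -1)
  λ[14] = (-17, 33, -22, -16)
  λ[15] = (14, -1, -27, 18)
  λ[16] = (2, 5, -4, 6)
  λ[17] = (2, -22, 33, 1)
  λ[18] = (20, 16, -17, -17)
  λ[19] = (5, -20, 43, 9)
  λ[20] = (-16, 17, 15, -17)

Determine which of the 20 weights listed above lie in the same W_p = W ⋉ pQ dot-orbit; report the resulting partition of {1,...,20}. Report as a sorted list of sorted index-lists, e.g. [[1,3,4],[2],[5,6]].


Dynkin diagram of C (from the 6 off-diagonal −1 entries): D_4.

Alcove-folded reps (p=19, 20 weights, presented ϖ-order):

    1: (7, 2, 4, 4)
    2: (7, 2, 4, 4)
    3: (0, 1, 1, 10)
    4: (7, 0, 4, 2)
    5: (3, 3, 3, 7)
    6: (0, 2, 1, 1)
    7: (0, 1, 1, 10)
    8: (0, 1, 1, 10)
    9: (3, 3, 3, 7)
    10: (7, 2, 4, 4)
    11: (7, 0, 4, 2)
    12: (0, 1, 1, 10)
    13: (7, 0, 4, 2)
    14: (0, 2, 1, 1)
    15: (4, 0, 7, 0)
    16: (3, 3, 3, 7)
    17: (0, 2, 1, 1)
    18: (0, 2, 1, 1)
    19: (3, 3, 3, 7)
    20: (0, 2, 1, 1)

Linkage partition of the 20 weights (6 classes, p=19):

[[1, 2, 10], [3, 7, 8, 12], [4, 11, 13], [5, 9, 16, 19], [6, 14, 17, 18, 20], [15]]


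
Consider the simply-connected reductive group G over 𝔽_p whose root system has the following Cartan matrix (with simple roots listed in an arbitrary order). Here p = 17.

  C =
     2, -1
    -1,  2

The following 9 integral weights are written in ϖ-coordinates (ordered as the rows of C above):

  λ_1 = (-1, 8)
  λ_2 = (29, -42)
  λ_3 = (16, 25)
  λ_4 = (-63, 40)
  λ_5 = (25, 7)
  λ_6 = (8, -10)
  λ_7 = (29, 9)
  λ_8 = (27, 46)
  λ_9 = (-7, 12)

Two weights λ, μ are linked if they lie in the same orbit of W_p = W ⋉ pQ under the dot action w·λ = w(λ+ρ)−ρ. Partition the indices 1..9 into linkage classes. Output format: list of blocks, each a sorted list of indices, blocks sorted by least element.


A_2 Cartan matrix, 2 simple roots permuted; ρ=(1,1).

Alcove-folded reps (p=17, 9 weights, presented ϖ-order):

  1: (0, 9)
  2: (6, 7)
  3: (0, 9)
  4: (6, 7)
  5: (0, 9)
  6: (0, 9)
  7: (6, 7)
  8: (6, 7)
  9: (6, 7)

The 9 indices split into 2 linkage classes (same alcove rep ⇔ same W_17-dot-orbit):

[[1, 3, 5, 6], [2, 4, 7, 8, 9]]


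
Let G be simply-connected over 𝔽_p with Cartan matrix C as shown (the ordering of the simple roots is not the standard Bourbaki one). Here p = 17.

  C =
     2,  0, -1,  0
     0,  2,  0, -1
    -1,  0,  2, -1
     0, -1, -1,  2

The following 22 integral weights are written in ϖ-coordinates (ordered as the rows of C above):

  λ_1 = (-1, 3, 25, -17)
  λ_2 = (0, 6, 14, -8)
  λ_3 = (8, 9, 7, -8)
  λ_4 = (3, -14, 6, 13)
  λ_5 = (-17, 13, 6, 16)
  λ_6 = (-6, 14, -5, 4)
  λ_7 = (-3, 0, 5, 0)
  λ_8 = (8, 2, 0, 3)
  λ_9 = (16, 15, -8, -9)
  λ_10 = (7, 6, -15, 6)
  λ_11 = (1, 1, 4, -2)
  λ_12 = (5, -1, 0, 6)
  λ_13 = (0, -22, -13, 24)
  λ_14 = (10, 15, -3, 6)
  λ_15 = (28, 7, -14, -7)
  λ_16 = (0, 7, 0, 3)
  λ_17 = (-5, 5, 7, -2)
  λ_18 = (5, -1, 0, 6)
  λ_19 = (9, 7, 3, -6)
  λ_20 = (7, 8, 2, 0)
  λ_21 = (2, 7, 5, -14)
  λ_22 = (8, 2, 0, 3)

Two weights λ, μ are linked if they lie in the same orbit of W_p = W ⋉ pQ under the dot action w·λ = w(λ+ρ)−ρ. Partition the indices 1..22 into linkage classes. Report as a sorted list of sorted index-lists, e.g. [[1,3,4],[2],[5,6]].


Type A_4, rank 4, |W|=120; reorder rows/cols to standard.

Ā_17 reps of the 22 weights (A_4, coords as presented):

  λ_1 → (9, 3, 1, 4) · λ_2 → (1, 0, 8, 7) · λ_3 → (6, 0, 1, 7) · λ_4 → (4, 5, 3, 1) · λ_5 → (9, 3, 1, 4) · λ_6 → (1, 8, 1, 4) · λ_7 → (2, 1, 4, 1) · λ_8 → (9, 3, 1, 4) · λ_9 → (1, 0, 8, 7) · λ_10 → (6, 0, 1, 7) · λ_11 → (2, 1, 4, 1) · λ_12 → (6, 0, 1, 7) · λ_13 → (4, 5, 3, 1) · λ_14 → (2, 1, 4, 1) · λ_15 → (2, 1, 4, 1) · λ_16 → (1, 8, 1, 4) · λ_17 → (4, 5, 3, 1) · λ_18 → (6, 0, 1, 7) · λ_19 → (9, 3, 1, 4) · λ_20 → (4, 5, 3, 1) · λ_21 → (4, 5, 3, 1) · λ_22 → (9, 3, 1, 4)

Grouping the 22 weights by Ā_17-representative: 6 linkage classes.

[[1, 5, 8, 19, 22], [2, 9], [3, 10, 12, 18], [4, 13, 17, 20, 21], [6, 16], [7, 11, 14, 15]]


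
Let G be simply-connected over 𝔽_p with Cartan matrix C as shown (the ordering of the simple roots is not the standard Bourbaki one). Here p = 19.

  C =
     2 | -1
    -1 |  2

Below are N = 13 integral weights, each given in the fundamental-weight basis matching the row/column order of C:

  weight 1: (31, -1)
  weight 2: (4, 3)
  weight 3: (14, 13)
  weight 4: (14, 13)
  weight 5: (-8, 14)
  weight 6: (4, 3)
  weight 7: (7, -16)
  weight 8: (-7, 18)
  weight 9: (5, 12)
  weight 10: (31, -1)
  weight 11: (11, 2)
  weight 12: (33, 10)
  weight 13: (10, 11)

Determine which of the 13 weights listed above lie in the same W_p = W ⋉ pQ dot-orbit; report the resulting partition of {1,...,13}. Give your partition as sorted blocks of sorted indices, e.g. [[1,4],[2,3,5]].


C ↔ A_2 under row/col permutation; |W(A_2)| = 6.

Ā_19 reps of the 13 weights (A_2, coords as presented):

  1: (6, 13) · 2: (5, 4) · 3: (5, 4) · 4: (5, 4) · 5: (7, 8) · 6: (5, 4) · 7: (7, 8) · 8: (6, 13) · 9: (6, 13) · 10: (6, 13) · 11: (12, 3) · 12: (7, 8) · 13: (7, 8)

Grouping the 13 weights by Ā_19-representative: 4 linkage classes.

[[1, 8, 9, 10], [2, 3, 4, 6], [5, 7, 12, 13], [11]]


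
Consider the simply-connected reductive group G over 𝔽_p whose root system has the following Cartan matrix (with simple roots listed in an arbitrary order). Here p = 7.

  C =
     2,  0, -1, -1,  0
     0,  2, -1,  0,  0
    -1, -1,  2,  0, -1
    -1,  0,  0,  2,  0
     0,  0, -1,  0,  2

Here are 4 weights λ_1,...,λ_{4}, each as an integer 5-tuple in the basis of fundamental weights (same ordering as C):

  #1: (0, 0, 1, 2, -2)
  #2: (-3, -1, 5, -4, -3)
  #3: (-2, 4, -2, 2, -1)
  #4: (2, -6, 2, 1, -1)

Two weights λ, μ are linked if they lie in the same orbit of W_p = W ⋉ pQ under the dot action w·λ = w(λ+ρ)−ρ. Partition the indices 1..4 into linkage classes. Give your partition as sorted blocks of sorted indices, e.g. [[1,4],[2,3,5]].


Cartan matrix: type D_5 (|W|=1920); un-permuting the 5 rows.

Ā_7 reps of the 4 weights (D_5, coords as presented):

  [1] (1, 1, 0, 2, 1) · [2] (1, 1, 0, 2, 1) · [3] (0, 2, 1, 1, 1) · [4] (0, 2, 1, 1, 1)

Grouping the 4 weights by Ā_7-representative: 2 linkage classes.

[[1, 2], [3, 4]]


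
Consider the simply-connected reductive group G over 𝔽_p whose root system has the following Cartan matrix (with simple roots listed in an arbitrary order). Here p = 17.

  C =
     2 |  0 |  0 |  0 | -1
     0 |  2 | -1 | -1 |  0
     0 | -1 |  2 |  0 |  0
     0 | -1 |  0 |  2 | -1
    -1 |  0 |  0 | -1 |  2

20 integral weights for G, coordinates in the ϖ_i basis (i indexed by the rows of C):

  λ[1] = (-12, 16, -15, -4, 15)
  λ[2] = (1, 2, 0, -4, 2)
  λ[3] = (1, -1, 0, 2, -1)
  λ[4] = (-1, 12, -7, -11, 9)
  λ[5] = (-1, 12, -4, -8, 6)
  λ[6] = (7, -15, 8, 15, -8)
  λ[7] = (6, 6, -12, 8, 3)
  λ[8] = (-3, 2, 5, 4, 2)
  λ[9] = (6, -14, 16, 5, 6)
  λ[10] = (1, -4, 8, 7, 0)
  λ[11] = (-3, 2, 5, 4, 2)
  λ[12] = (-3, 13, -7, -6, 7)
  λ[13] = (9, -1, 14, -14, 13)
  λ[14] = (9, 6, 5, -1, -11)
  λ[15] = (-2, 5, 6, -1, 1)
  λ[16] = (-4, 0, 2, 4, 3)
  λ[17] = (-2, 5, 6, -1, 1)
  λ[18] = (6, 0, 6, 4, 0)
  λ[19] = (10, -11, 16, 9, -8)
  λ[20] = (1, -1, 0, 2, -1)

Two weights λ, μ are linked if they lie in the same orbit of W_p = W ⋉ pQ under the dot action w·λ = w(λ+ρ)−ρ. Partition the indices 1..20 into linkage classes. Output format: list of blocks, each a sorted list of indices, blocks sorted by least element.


C ↔ A_5 under row/col permutation; |W(A_5)| = 720.

W_17-reps of the 20 weights in Ā_17 (same 5-coord order as C):

  λ_1 → (2, 0, 1, 3, 0)
  λ_2 → (2, 0, 1, 3, 0)
  λ_3 → (2, 0, 1, 3, 0)
  λ_4 → (0, 3, 3, 7, 0)
  λ_5 → (0, 3, 3, 7, 0)
  λ_6 → (1, 4, 5, 5, 2)
  λ_7 → (3, 1, 3, 5, 1)
  λ_8 → (2, 3, 6, 5, 1)
  λ_9 → (0, 3, 3, 7, 0)
  λ_10 → (2, 3, 6, 5, 1)
  λ_11 → (2, 3, 6, 5, 1)
  λ_12 → (2, 3, 6, 5, 1)
  λ_13 → (1, 6, 7, 0, 1)
  λ_14 → (0, 3, 3, 7, 0)
  λ_15 → (1, 6, 7, 0, 1)
  λ_16 → (3, 1, 3, 5, 1)
  λ_17 → (1, 6, 7, 0, 1)
  λ_18 → (3, 1, 3, 5, 1)
  λ_19 → (0, 3, 3, 7, 0)
  λ_20 → (2, 0, 1, 3, 0)

6 distinct reps among the 20 weights ⇒ 6 W_17-linkage classes:

[[1, 2, 3, 20], [4, 5, 9, 14, 19], [6], [7, 16, 18], [8, 10, 11, 12], [13, 15, 17]]


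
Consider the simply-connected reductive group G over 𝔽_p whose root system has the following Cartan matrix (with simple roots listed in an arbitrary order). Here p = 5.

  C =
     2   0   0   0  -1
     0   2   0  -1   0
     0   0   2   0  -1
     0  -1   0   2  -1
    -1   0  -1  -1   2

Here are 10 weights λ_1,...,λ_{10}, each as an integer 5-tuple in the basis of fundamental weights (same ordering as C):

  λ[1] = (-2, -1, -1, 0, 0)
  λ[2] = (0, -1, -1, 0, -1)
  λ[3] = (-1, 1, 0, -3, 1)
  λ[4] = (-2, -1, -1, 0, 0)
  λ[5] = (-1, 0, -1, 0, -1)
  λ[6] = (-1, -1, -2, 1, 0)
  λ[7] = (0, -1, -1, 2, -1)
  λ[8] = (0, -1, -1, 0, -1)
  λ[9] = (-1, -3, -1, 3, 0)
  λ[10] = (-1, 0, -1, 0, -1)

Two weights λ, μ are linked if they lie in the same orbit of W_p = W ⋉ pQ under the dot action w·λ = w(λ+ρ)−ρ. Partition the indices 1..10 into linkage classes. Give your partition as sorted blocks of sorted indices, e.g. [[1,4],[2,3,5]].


Cartan matrix: type D_5 (|W|=1920); un-permuting the 5 rows.

λ_j+ρ reflected into Ā_5 (⟨·,θ^∨⟩≤5); 5-tuples as given:

  λ_1 → (1, 0, 0, 1, 0) · λ_2 → (1, 0, 0, 1, 0) · λ_3 → (0, 0, 1, 2, 0) · λ_4 → (1, 0, 0, 1, 0) · λ_5 → (0, 1, 0, 1, 0) · λ_6 → (0, 0, 1, 2, 0) · λ_7 → (1, 0, 0, 1, 0) · λ_8 → (1, 0, 0, 1, 0) · λ_9 → (0, 1, 0, 1, 0) · λ_10 → (0, 1, 0, 1, 0)

Linkage partition of the 10 weights (3 classes, p=5):

[[1, 2, 4, 7, 8], [3, 6], [5, 9, 10]]


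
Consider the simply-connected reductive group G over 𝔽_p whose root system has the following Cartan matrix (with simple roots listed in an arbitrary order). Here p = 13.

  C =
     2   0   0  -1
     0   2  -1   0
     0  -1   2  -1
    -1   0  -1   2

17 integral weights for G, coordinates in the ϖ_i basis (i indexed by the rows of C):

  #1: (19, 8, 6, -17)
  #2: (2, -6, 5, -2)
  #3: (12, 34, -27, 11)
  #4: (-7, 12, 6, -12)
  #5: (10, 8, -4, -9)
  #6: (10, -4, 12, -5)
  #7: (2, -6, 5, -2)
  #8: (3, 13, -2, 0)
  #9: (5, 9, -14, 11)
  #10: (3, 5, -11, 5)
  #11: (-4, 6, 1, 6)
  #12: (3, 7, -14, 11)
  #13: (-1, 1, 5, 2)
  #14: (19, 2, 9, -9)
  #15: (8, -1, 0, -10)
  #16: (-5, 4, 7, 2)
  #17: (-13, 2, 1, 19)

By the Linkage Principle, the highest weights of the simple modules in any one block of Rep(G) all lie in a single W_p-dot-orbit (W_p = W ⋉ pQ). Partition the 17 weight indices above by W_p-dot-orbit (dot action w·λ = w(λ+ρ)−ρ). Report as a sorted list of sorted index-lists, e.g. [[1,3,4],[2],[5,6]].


C ↔ A_4 under row/col permutation; |W(A_4)| = 120.

Each λ_j+ρ reduced to Ā_13; 4-tuples below use C's row order:

  1: (0, 4, 2, 4)
  2: (2, 5, 0, 1)
  3: (0, 8, 0, 1)
  4: (0, 4, 2, 4)
  5: (0, 2, 6, 3)
  6: (0, 4, 2, 4)
  7: (2, 5, 0, 1)
  8: (0, 8, 0, 1)
  9: (0, 2, 7, 1)
  10: (0, 4, 2, 4)
  11: (0, 4, 2, 4)
  12: (0, 2, 7, 1)
  13: (0, 2, 6, 3)
  14: (0, 2, 7, 1)
  15: (0, 8, 0, 1)
  16: (0, 2, 7, 1)
  17: (0, 2, 7, 1)

Grouping the 17 weights by Ā_13-representative: 5 linkage classes.

[[1, 4, 6, 10, 11], [2, 7], [3, 8, 15], [5, 13], [9, 12, 14, 16, 17]]


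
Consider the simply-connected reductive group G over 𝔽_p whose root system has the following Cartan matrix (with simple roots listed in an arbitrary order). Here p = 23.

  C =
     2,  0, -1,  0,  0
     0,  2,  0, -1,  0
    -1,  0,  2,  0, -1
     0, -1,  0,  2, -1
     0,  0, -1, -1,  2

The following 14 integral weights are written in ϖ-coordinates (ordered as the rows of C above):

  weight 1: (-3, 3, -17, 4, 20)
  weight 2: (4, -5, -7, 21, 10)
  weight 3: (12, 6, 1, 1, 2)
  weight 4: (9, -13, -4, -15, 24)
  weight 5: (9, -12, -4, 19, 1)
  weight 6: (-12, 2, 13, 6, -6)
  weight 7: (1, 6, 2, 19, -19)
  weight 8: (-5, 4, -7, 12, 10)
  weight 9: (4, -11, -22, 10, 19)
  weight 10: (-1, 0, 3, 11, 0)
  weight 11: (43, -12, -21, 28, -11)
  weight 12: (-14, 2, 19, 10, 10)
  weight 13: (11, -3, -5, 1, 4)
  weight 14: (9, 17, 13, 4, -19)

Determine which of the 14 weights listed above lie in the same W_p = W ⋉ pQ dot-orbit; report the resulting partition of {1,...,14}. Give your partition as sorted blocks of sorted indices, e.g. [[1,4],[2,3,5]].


C ↔ A_5 under row/col permutation; |W(A_5)| = 720.

W_23-reps of the 14 weights in Ā_23 (same 5-coord order as C):

  [1] (9, 3, 2, 2, 3)
  [2] (0, 1, 4, 12, 1)
  [3] (9, 3, 2, 2, 3)
  [4] (1, 5, 2, 8, 1)
  [5] (1, 5, 2, 8, 1)
  [6] (9, 3, 2, 2, 3)
  [7] (9, 3, 2, 2, 3)
  [8] (0, 1, 4, 12, 1)
  [9] (8, 2, 4, 0, 1)
  [10] (0, 1, 4, 12, 1)
  [11] (1, 5, 2, 8, 1)
  [12] (1, 5, 2, 8, 1)
  [13] (8, 2, 4, 0, 1)
  [14] (0, 1, 4, 12, 1)

Grouping the 14 weights by Ā_23-representative: 4 linkage classes.

[[1, 3, 6, 7], [2, 8, 10, 14], [4, 5, 11, 12], [9, 13]]


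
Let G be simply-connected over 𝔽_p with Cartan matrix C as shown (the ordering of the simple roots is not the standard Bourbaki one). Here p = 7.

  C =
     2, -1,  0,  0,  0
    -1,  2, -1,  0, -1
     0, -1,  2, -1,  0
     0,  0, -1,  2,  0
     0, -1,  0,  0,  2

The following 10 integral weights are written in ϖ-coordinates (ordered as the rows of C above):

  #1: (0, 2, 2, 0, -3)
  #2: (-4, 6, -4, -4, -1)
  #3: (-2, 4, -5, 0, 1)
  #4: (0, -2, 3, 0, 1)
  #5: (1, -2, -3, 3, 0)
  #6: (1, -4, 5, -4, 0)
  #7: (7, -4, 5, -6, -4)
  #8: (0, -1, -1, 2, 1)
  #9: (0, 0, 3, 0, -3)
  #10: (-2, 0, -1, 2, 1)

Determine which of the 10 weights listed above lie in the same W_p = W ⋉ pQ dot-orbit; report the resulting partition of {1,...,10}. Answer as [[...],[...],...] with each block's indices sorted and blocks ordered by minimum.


Dynkin diagram of C (from the 8 off-diagonal −1 entries): D_5.

Folding the 10 weights λ_j+ρ into Ā_7 (reps in the given 5-coord order):

  [1] (0, 1, 0, 1, 1) · [2] (1, 0, 0, 3, 2) · [3] (1, 0, 0, 3, 2) · [4] (0, 1, 0, 1, 1) · [5] (0, 1, 0, 1, 1) · [6] (1, 0, 0, 3, 2) · [7] (0, 1, 0, 1, 1) · [8] (1, 0, 0, 3, 2) · [9] (0, 1, 0, 1, 1) · [10] (1, 0, 0, 3, 2)

The 10 indices split into 2 linkage classes (same alcove rep ⇔ same W_7-dot-orbit):

[[1, 4, 5, 7, 9], [2, 3, 6, 8, 10]]


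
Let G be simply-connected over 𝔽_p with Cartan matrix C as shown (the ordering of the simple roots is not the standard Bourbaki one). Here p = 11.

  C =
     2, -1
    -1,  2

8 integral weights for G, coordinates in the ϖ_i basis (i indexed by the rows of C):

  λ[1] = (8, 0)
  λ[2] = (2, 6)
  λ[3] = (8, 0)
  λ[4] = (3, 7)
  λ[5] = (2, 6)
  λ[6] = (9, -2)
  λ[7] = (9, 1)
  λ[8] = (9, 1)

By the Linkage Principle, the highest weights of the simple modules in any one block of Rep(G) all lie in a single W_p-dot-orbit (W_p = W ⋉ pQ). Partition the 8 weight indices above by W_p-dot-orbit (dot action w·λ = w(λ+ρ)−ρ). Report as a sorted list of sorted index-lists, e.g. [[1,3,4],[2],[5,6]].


Dynkin diagram of C (from the 2 off-diagonal −1 entries): A_2.

Ā_11 reps of the 8 weights (A_2, coords as presented):

  λ_1+ρ ↦ (9, 1)
  λ_2+ρ ↦ (3, 7)
  λ_3+ρ ↦ (9, 1)
  λ_4+ρ ↦ (3, 7)
  λ_5+ρ ↦ (3, 7)
  λ_6+ρ ↦ (9, 1)
  λ_7+ρ ↦ (9, 1)
  λ_8+ρ ↦ (9, 1)

Linkage partition of the 8 weights (2 classes, p=11):

[[1, 3, 6, 7, 8], [2, 4, 5]]


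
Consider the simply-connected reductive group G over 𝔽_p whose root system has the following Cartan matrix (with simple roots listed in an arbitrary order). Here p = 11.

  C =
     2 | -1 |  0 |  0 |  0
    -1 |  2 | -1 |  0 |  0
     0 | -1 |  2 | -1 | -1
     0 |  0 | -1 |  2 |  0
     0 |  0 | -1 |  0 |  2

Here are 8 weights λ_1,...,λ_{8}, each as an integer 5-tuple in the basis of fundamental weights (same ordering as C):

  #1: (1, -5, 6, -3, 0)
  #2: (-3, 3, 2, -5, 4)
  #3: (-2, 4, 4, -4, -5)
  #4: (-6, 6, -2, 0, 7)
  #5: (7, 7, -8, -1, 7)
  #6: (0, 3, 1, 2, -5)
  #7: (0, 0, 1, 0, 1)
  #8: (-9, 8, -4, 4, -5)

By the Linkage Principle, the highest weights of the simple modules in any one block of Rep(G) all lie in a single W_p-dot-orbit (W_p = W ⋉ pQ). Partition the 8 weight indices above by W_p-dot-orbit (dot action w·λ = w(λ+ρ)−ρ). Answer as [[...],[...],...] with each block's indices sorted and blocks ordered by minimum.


Dynkin diagram of C (from the 8 off-diagonal −1 entries): D_5.

Ā_11 reps of the 8 weights (D_5, coords as presented):

    λ_1 → (2, 2, 1, 2, 1)
    λ_2 → (1, 1, 0, 3, 4)
    λ_3 → (1, 1, 2, 1, 2)
    λ_4 → (1, 1, 0, 3, 4)
    λ_5 → (2, 0, 1, 1, 5)
    λ_6 → (1, 1, 2, 1, 2)
    λ_7 → (1, 1, 2, 1, 2)
    λ_8 → (2, 2, 1, 2, 1)

Grouping the 8 weights by Ā_11-representative: 4 linkage classes.

[[1, 8], [2, 4], [3, 6, 7], [5]]


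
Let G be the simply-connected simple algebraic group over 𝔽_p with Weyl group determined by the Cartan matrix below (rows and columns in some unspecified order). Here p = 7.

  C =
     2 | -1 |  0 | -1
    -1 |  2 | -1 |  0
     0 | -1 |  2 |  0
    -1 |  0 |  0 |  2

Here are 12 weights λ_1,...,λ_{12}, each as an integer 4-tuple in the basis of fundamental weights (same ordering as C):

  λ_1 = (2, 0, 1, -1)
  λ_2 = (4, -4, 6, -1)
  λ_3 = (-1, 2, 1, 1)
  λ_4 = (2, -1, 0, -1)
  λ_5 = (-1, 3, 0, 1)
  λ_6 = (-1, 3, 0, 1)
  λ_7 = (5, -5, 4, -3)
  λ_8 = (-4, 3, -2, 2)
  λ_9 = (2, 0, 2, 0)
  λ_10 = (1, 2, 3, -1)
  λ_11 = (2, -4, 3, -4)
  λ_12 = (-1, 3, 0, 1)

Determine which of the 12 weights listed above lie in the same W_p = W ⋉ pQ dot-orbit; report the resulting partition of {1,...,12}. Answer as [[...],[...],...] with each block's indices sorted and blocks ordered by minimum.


Root system A_4: the 4×4 matrix C matches after relabeling.

W_7-reps of the 12 weights in Ā_7 (same 4-coord order as C):

  λ_1 → (3, 1, 2, 0)
  λ_2 → (0, 3, 2, 2)
  λ_3 → (0, 3, 2, 2)
  λ_4 → (3, 0, 1, 0)
  λ_5 → (0, 4, 1, 2)
  λ_6 → (0, 4, 1, 2)
  λ_7 → (0, 4, 1, 2)
  λ_8 → (3, 0, 1, 0)
  λ_9 → (3, 1, 2, 0)
  λ_10 → (0, 3, 2, 2)
  λ_11 → (3, 0, 1, 0)
  λ_12 → (0, 4, 1, 2)

Grouping the 12 weights by Ā_7-representative: 4 linkage classes.

[[1, 9], [2, 3, 10], [4, 8, 11], [5, 6, 7, 12]]


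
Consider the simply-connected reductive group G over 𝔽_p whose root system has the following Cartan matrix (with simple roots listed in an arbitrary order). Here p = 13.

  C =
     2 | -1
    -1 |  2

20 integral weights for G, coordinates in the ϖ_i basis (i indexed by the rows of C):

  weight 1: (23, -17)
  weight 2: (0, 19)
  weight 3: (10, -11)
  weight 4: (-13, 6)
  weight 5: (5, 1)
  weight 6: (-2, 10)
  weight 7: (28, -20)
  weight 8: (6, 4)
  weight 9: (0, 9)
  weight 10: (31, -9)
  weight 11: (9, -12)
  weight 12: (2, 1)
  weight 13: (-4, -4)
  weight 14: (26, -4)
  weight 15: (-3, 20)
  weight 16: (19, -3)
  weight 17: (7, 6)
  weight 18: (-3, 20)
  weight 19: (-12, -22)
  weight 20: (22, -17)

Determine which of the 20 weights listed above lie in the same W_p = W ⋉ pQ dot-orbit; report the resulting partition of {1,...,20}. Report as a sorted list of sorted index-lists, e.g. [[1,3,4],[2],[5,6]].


A_2 Cartan matrix, 2 simple roots permuted; ρ=(1,1).

Alcove-folded reps (p=13, 20 weights, presented ϖ-order):

  λ_1 → (3, 2);  λ_2 → (7, 5);  λ_3 → (1, 10);  λ_4 → (7, 5);  λ_5 → (6, 2);  λ_6 → (1, 10);  λ_7 → (3, 3);  λ_8 → (7, 5);  λ_9 → (1, 10);  λ_10 → (6, 5);  λ_11 → (1, 10);  λ_12 → (3, 2);  λ_13 → (3, 3);  λ_14 → (1, 10);  λ_15 → (6, 5);  λ_16 → (6, 5);  λ_17 → (6, 5);  λ_18 → (6, 5);  λ_19 → (6, 2);  λ_20 → (3, 3)

These 20 weights hit 6 W_13-dot-orbits; sizes (2, 3, 5, 2, 3, 5):

[[1, 12], [2, 4, 8], [3, 6, 9, 11, 14], [5, 19], [7, 13, 20], [10, 15, 16, 17, 18]]


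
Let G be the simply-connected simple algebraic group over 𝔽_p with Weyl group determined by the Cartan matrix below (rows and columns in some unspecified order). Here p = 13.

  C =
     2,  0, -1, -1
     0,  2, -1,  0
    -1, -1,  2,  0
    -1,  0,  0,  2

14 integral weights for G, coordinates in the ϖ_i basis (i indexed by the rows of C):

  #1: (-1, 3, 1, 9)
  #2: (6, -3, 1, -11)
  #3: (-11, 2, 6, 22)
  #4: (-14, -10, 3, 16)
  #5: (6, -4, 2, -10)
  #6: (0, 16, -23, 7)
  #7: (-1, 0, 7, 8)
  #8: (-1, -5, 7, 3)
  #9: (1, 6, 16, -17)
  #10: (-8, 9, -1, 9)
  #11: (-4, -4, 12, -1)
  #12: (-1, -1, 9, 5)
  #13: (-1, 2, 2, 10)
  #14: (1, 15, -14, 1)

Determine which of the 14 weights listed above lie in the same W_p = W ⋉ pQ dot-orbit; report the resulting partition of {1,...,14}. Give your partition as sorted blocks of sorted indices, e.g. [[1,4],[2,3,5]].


Root system A_4: the 4×4 matrix C matches after relabeling.

Ā_13 reps of the 14 weights (A_4, coords as presented):

  [1] (0, 1, 2, 7)
  [2] (0, 1, 2, 7)
  [3] (0, 3, 7, 3)
  [4] (0, 4, 4, 4)
  [5] (0, 1, 2, 7)
  [6] (0, 4, 4, 4)
  [7] (0, 4, 4, 4)
  [8] (0, 4, 4, 4)
  [9] (0, 1, 2, 7)
  [10] (0, 3, 7, 3)
  [11] (0, 3, 7, 3)
  [12] (0, 3, 7, 3)
  [13] (0, 1, 2, 7)
  [14] (2, 0, 2, 6)

Grouping the 14 weights by Ā_13-representative: 4 linkage classes.

[[1, 2, 5, 9, 13], [3, 10, 11, 12], [4, 6, 7, 8], [14]]


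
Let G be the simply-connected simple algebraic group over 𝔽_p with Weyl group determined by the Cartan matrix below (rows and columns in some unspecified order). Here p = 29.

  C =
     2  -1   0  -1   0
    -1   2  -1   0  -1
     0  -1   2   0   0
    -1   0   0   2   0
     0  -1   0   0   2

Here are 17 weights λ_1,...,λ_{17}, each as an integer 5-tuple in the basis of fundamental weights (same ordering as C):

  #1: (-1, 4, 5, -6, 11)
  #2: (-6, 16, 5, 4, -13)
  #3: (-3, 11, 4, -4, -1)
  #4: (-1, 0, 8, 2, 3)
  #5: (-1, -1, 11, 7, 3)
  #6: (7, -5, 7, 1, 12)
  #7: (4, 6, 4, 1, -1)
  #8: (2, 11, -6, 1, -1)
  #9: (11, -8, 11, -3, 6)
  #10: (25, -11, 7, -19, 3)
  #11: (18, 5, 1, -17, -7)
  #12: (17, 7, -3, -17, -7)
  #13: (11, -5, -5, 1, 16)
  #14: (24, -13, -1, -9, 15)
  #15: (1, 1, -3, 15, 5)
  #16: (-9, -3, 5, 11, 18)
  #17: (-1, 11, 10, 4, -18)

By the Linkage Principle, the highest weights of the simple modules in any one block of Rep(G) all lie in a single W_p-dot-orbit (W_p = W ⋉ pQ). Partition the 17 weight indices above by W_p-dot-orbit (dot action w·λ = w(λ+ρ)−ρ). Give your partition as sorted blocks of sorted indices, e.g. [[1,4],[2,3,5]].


Root system D_5: the 5×5 matrix C matches after relabeling.

Folding the 17 weights λ_j+ρ into Ā_29 (reps in the given 5-coord order):

  1: (5, 0, 6, 0, 12) · 2: (5, 0, 6, 0, 12) · 3: (3, 7, 5, 2, 0) · 4: (0, 1, 9, 3, 4) · 5: (0, 0, 12, 8, 4) · 6: (2, 4, 4, 2, 9) · 7: (3, 7, 5, 2, 0) · 8: (3, 7, 5, 2, 0) · 9: (3, 7, 5, 2, 0) · 10: (2, 0, 2, 16, 6) · 11: (2, 0, 2, 16, 6) · 12: (2, 0, 2, 16, 6) · 13: (2, 4, 4, 2, 9) · 14: (0, 0, 12, 8, 4) · 15: (2, 0, 2, 16, 6) · 16: (2, 4, 4, 2, 9) · 17: (5, 0, 6, 0, 12)

Partition of {1..17} into 6 W_29-dot-orbits:

[[1, 2, 17], [3, 7, 8, 9], [4], [5, 14], [6, 13, 16], [10, 11, 12, 15]]


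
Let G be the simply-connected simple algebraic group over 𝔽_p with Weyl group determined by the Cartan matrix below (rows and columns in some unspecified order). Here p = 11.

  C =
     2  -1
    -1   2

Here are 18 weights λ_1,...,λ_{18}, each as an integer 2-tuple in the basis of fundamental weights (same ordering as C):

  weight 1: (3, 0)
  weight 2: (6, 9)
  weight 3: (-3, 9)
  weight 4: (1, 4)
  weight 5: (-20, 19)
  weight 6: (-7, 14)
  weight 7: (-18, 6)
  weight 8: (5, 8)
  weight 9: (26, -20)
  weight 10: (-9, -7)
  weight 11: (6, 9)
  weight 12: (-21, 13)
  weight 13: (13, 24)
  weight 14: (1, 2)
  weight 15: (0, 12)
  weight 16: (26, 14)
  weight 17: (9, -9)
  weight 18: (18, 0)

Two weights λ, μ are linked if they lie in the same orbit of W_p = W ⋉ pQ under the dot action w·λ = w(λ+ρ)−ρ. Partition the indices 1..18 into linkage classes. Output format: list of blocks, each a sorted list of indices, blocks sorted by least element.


Cartan matrix: type A_2 (|W|=6); un-permuting the 2 rows.

Each λ_j+ρ reduced to Ā_11; 2-tuples below use C's row order:

  1: (4, 1);  2: (1, 4);  3: (2, 8);  4: (2, 5);  5: (2, 8);  6: (2, 5);  7: (1, 4);  8: (2, 5);  9: (3, 5);  10: (3, 5);  11: (1, 4);  12: (2, 3);  13: (3, 5);  14: (2, 3);  15: (2, 8);  16: (2, 5);  17: (2, 8);  18: (2, 8)

These 18 weights hit 6 W_11-dot-orbits; sizes (1, 3, 5, 4, 3, 2):

[[1], [2, 7, 11], [3, 5, 15, 17, 18], [4, 6, 8, 16], [9, 10, 13], [12, 14]]


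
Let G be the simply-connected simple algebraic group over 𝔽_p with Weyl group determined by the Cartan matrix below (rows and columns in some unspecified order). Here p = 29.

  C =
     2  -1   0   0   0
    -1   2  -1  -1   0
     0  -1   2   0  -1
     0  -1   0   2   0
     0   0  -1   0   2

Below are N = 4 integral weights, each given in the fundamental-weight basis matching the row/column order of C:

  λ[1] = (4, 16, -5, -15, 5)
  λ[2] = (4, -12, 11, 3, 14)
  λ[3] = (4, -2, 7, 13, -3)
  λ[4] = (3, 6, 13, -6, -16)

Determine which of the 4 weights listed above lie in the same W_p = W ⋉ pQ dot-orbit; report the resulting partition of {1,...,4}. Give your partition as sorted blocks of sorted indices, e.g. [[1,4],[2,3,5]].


Dynkin diagram of C (from the 8 off-diagonal −1 entries): D_5.

Folding the 4 weights λ_j+ρ into Ā_29 (reps in the given 5-coord order):

  λ_1+ρ ↦ (4, 1, 3, 13, 2) · λ_2+ρ ↦ (4, 1, 1, 5, 14) · λ_3+ρ ↦ (4, 1, 3, 13, 2) · λ_4+ρ ↦ (4, 1, 1, 5, 14)

These 4 weights hit 2 W_29-dot-orbits; sizes (2, 2):

[[1, 3], [2, 4]]


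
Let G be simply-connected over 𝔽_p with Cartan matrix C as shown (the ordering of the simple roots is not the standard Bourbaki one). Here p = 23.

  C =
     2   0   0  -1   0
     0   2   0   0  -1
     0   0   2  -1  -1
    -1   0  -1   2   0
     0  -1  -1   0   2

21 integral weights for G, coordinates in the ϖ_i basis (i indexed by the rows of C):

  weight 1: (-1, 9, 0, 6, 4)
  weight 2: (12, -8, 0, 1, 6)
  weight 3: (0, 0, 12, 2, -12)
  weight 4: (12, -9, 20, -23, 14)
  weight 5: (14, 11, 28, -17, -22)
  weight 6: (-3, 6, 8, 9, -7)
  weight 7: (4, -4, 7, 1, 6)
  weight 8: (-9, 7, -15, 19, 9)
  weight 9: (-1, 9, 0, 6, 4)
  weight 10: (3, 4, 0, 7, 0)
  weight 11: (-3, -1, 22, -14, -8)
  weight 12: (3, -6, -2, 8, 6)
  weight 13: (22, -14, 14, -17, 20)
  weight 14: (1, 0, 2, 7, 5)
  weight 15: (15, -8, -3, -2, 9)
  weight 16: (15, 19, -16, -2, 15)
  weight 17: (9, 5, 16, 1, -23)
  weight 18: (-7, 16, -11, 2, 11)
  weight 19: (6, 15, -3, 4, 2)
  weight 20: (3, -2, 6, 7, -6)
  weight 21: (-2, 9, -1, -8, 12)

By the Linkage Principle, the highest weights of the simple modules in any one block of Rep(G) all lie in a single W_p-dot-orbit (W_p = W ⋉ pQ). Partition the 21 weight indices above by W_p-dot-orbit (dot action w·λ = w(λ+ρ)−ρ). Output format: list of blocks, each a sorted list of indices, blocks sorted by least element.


Dynkin diagram of C (from the 8 off-diagonal −1 entries): A_5.

Alcove-folded reps (p=23, 21 weights, presented ϖ-order):

    [1] (0, 10, 1, 7, 5)
    [2] (13, 7, 1, 2, 0)
    [3] (1, 10, 2, 3, 1)
    [4] (4, 5, 1, 8, 1)
    [5] (5, 3, 8, 2, 4)
    [6] (2, 1, 3, 8, 6)
    [7] (5, 3, 8, 2, 4)
    [8] (5, 3, 8, 2, 4)
    [9] (0, 10, 1, 7, 5)
    [10] (4, 5, 1, 8, 1)
    [11] (13, 7, 1, 2, 0)
    [12] (4, 5, 1, 8, 1)
    [13] (13, 7, 1, 2, 0)
    [14] (2, 1, 3, 8, 6)
    [15] (13, 7, 1, 2, 0)
    [16] (13, 7, 1, 2, 0)
    [17] (1, 10, 2, 3, 1)
    [18] (1, 10, 2, 3, 1)
    [19] (1, 10, 2, 3, 1)
    [20] (4, 5, 1, 8, 1)
    [21] (0, 10, 1, 7, 5)

Partition of {1..21} into 6 W_23-dot-orbits:

[[1, 9, 21], [2, 11, 13, 15, 16], [3, 17, 18, 19], [4, 10, 12, 20], [5, 7, 8], [6, 14]]
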